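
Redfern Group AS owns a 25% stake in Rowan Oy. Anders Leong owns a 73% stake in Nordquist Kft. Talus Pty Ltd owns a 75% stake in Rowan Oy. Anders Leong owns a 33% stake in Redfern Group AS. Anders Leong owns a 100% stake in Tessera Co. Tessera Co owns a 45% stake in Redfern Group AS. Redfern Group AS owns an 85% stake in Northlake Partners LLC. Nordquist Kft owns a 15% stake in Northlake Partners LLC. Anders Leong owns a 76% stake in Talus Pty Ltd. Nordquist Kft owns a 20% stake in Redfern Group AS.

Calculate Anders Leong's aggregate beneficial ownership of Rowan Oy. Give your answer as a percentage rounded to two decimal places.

Anders reaches Rowan along 4 paths.
Via Talus: 76% × 75% = 57%.
Via Tessera → Redfern: 100% × 45% × 25% = 11.25%.
Via Nordquist → Redfern: 73% × 20% × 25% = 3.65%.
Via Redfern: 33% × 25% = 8.25%.
Total: 57% + 11.25% + 3.65% + 8.25% = 80.15%.

80.15%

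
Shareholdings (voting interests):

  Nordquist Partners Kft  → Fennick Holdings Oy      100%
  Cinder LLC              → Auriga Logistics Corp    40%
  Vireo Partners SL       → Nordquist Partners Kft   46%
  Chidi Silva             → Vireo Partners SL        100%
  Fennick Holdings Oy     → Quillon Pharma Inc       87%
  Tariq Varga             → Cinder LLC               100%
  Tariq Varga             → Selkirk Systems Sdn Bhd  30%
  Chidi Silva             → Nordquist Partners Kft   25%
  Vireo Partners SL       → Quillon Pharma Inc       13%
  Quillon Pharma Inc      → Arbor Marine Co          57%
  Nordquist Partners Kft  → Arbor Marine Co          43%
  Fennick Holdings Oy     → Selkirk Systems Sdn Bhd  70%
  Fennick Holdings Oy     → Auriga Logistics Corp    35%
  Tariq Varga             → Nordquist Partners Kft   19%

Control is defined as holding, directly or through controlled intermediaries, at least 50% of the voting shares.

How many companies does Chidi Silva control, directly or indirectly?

Chidi holds 100% of Vireo, so Chidi controls Vireo.
Chidi and Vireo together hold 25% + 46% = 71% of Nordquist, so Chidi controls Nordquist.
Nordquist holds 100% of Fennick, so Chidi controls Fennick.
Fennick and Vireo together hold 87% + 13% = 100% of Quillon, so Chidi controls Quillon.
Fennick holds 70% of Selkirk, so Chidi controls Selkirk.
Nordquist and Quillon together hold 43% + 57% = 100% of Arbor, so Chidi controls Arbor.
No other company's threshold is met.
Chidi controls 6 companies.

6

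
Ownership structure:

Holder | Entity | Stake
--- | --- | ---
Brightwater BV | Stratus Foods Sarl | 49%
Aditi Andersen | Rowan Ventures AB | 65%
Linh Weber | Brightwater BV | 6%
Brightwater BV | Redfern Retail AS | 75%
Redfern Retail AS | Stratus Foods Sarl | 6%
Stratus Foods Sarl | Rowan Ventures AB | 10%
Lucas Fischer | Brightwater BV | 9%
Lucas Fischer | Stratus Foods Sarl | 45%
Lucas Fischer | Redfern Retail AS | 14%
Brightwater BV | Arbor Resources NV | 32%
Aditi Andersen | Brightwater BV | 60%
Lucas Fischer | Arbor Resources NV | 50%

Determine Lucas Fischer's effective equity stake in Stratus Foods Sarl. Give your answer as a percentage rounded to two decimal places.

Lucas reaches Stratus along 4 paths.
Direct stake: 45% = 45%.
Via Redfern: 14% × 6% = 0.84%.
Via Brightwater → Redfern: 9% × 75% × 6% = 0.405%.
Via Brightwater: 9% × 49% = 4.41%.
Total: 45% + 0.84% + 0.405% + 4.41% = 50.655%.
Rounded: 50.66%.

50.66%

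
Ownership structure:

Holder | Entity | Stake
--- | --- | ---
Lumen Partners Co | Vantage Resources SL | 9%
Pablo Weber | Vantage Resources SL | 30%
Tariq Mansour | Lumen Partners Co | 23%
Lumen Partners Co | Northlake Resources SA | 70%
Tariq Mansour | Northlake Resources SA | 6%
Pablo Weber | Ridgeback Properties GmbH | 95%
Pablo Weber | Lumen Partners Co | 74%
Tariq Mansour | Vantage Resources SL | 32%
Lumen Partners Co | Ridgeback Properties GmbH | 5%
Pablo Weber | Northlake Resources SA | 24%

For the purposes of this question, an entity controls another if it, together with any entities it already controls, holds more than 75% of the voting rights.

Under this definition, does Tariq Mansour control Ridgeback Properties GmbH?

No

Tariq's largest direct stake is 32% in Vantage, which does not meet the threshold, so Tariq controls no company.
Neither Tariq nor any entity Tariq controls holds any voting interest in Ridgeback.
So Tariq does not control Ridgeback.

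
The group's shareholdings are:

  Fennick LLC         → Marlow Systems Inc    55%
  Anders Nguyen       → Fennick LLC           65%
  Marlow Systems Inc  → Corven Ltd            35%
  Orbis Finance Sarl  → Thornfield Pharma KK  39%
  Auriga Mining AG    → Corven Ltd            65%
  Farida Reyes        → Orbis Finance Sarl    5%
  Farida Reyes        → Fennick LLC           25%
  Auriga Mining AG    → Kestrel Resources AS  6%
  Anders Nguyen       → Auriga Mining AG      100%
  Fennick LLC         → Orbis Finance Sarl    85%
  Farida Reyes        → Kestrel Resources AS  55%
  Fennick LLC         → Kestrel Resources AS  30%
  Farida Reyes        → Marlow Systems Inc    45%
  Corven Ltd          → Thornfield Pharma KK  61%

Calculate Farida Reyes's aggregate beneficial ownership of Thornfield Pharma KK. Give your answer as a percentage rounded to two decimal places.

Farida reaches Thornfield along 4 paths.
Via Marlow → Corven: 45% × 35% × 61% = 9.6075%.
Via Fennick → Marlow → Corven: 25% × 55% × 35% × 61% = 2.935625%.
Via Orbis: 5% × 39% = 1.95%.
Via Fennick → Orbis: 25% × 85% × 39% = 8.2875%.
Total: 9.6075% + 2.935625% + 1.95% + 8.2875% = 22.780625%.
Rounded: 22.78%.

22.78%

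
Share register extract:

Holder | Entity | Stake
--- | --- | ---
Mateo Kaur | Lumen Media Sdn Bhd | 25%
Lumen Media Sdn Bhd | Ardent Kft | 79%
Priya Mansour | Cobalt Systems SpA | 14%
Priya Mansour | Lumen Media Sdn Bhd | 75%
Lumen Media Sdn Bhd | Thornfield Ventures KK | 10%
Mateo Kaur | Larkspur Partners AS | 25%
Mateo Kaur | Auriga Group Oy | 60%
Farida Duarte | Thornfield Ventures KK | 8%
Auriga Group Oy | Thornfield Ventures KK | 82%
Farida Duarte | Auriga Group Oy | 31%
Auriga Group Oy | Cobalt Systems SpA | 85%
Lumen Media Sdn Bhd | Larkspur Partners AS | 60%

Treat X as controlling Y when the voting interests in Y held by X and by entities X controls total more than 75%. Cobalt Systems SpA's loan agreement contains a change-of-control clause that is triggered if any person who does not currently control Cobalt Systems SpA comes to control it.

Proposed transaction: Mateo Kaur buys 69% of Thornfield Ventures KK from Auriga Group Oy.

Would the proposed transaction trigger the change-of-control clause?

No

The purchase adds only to Mateo's holdings (Auriga's stake shrinks), so Mateo is the only person who could newly come to control Cobalt.
Mateo's largest direct stake is 60% in Auriga, which does not meet the threshold, so Mateo controls no company.
Neither Mateo nor any entity Mateo controls holds any voting interest in Cobalt.
So before the transaction, Mateo does not control Cobalt.
After the purchase, Mateo holds 69% of Thornfield directly, and Auriga's stake falls to 13%.
Mateo's side now holds 69% of Thornfield, not > 75%, so Mateo still does not control Thornfield.
After the transaction, neither Mateo nor any entity Mateo controls holds a voting interest in Cobalt, so Mateo still does not control it.
No new person acquires control, so the clause is not triggered.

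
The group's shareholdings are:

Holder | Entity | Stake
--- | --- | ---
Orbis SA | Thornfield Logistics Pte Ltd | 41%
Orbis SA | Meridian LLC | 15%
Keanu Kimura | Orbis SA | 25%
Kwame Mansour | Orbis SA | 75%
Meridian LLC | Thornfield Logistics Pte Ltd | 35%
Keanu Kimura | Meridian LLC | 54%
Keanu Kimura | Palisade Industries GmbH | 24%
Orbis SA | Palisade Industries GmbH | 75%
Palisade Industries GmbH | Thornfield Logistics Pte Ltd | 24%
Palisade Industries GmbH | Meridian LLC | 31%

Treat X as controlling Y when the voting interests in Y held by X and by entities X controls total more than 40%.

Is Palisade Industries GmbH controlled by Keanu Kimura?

No

Keanu holds 54% of Meridian, so Keanu controls Meridian.
In Palisade, Keanu's side holds only 24%, not > 40%.
So Keanu does not control Palisade.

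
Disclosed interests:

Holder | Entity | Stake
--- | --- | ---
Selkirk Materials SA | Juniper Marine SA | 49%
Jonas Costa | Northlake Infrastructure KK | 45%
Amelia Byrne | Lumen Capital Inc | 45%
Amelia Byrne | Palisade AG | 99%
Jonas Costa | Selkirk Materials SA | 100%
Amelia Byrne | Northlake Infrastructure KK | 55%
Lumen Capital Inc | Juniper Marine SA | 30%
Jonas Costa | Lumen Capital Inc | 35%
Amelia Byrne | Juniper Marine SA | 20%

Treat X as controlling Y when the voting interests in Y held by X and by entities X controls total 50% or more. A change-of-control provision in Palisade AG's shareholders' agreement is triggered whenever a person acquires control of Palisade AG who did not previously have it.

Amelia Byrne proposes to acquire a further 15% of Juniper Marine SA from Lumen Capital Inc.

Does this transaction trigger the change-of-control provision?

The purchase adds only to Amelia's holdings (Lumen's stake shrinks), so Amelia is the only person who could newly come to control Palisade.
Amelia holds 99% of Palisade, so Amelia controls Palisade.
So Amelia already controls Palisade before the transaction.
After the purchase, Amelia's direct stake in Juniper rises to 20% + 15% = 35%, and Lumen's stake falls to 15%.
Amelia controlled Palisade already, so this is not a new person acquiring control; every other person's position is unchanged or reduced.
No new person acquires control, so the clause is not triggered.

No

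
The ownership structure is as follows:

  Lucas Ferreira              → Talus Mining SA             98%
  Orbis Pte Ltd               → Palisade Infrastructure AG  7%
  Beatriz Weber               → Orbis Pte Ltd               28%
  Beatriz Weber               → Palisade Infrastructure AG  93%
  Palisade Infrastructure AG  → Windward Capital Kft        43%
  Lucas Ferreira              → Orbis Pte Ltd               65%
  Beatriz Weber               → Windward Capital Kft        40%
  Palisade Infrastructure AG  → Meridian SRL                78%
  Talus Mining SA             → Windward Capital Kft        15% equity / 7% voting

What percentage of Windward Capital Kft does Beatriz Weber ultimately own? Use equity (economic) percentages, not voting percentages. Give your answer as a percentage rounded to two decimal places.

80.83%

Beatriz reaches Windward along 3 paths.
Direct stake: 40% = 40%.
Via Palisade: 93% × 43% = 39.99%.
Via Orbis → Palisade: 28% × 7% × 43% = 0.8428%.
Total: 40% + 39.99% + 0.8428% = 80.8328%.
Rounded: 80.83%.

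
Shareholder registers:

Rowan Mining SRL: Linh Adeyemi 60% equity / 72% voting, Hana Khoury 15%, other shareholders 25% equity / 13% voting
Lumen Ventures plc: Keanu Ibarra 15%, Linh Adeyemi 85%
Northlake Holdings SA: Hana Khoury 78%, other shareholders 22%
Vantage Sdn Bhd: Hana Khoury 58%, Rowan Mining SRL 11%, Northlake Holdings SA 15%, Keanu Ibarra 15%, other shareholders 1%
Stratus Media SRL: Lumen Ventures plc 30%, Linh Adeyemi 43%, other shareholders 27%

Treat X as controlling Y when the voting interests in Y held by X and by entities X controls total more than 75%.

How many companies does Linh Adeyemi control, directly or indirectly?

Linh holds 85% of Lumen, so Linh controls Lumen.
No other company's threshold is met.
Linh controls 1 company.

1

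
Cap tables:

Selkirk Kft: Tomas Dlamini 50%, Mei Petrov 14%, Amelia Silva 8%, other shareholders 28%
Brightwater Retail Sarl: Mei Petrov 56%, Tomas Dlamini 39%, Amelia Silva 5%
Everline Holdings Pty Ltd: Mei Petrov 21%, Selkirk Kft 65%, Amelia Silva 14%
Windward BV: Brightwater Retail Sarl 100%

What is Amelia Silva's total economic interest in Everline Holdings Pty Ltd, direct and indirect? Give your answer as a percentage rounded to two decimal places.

Amelia reaches Everline along 2 paths.
Via Selkirk: 8% × 65% = 5.2%.
Direct stake: 14% = 14%.
Total: 5.2% + 14% = 19.2%.
Rounded: 19.20%.

19.20%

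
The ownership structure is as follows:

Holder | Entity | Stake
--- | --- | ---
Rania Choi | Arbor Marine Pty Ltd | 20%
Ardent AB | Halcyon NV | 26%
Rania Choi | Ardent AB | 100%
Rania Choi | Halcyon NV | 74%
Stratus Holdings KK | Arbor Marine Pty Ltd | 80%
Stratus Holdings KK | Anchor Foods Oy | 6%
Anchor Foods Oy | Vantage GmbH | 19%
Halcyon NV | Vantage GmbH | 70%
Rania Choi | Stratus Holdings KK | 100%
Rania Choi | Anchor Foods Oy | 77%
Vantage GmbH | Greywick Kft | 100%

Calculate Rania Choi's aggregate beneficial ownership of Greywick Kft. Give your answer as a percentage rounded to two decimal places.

Rania reaches Greywick along 4 paths.
Via Stratus → Anchor → Vantage: 100% × 6% × 19% × 100% = 1.14%.
Via Anchor → Vantage: 77% × 19% × 100% = 14.63%.
Via Ardent → Halcyon → Vantage: 100% × 26% × 70% × 100% = 18.2%.
Via Halcyon → Vantage: 74% × 70% × 100% = 51.8%.
Total: 1.14% + 14.63% + 18.2% + 51.8% = 85.77%.

85.77%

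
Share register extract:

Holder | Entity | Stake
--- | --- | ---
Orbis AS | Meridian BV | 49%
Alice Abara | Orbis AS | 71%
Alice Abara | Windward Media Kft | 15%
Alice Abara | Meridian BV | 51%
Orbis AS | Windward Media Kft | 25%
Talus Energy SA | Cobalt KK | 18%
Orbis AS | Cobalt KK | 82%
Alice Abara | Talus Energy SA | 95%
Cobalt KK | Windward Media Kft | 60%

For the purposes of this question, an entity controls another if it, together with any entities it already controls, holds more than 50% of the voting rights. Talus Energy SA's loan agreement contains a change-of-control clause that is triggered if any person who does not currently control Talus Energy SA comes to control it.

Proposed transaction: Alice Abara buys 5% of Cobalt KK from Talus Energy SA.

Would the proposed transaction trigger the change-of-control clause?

The purchase adds only to Alice's holdings (Talus's stake shrinks), so Alice is the only person who could newly come to control Talus.
Alice holds 95% of Talus, so Alice controls Talus.
So Alice already controls Talus before the transaction.
After the purchase, Alice holds 5% of Cobalt directly, and Talus's stake falls to 13%.
Alice controlled Talus already, so this is not a new person acquiring control; every other person's position is unchanged or reduced.
No new person acquires control, so the clause is not triggered.

No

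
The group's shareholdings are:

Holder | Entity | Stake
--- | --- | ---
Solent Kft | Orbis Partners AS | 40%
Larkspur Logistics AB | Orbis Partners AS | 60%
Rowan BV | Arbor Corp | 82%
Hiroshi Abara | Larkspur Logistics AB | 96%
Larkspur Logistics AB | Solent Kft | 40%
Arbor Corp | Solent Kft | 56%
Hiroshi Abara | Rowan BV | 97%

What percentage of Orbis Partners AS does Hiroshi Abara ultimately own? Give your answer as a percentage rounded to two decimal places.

Hiroshi reaches Orbis along 3 paths.
Via Larkspur → Solent: 96% × 40% × 40% = 15.36%.
Via Rowan → Arbor → Solent: 97% × 82% × 56% × 40% = 17.81696%.
Via Larkspur: 96% × 60% = 57.6%.
Total: 15.36% + 17.81696% + 57.6% = 90.77696%.
Rounded: 90.78%.

90.78%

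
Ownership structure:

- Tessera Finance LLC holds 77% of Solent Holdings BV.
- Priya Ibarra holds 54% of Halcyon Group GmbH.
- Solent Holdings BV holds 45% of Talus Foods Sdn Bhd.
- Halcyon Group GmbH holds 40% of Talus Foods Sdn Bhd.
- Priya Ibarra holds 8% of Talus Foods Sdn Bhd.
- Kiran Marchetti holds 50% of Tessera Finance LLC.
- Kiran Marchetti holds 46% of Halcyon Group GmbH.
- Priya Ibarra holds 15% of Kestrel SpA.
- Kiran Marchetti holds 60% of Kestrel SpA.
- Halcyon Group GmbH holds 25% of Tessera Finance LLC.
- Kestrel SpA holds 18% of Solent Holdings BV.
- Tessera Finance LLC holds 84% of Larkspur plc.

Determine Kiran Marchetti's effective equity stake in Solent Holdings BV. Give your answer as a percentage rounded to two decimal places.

58.16%

Kiran reaches Solent along 3 paths.
Via Tessera: 50% × 77% = 38.5%.
Via Halcyon → Tessera: 46% × 25% × 77% = 8.855%.
Via Kestrel: 60% × 18% = 10.8%.
Total: 38.5% + 8.855% + 10.8% = 58.155%.
Rounded: 58.16%.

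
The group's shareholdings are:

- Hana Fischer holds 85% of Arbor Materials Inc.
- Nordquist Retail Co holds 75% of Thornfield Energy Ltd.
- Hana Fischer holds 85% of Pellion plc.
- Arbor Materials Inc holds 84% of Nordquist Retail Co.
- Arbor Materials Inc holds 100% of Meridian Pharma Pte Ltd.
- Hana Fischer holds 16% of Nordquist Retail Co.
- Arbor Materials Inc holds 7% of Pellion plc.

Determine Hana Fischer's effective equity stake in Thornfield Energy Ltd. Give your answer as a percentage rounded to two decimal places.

65.55%

Hana reaches Thornfield along 2 paths.
Via Arbor → Nordquist: 85% × 84% × 75% = 53.55%.
Via Nordquist: 16% × 75% = 12%.
Total: 53.55% + 12% = 65.55%.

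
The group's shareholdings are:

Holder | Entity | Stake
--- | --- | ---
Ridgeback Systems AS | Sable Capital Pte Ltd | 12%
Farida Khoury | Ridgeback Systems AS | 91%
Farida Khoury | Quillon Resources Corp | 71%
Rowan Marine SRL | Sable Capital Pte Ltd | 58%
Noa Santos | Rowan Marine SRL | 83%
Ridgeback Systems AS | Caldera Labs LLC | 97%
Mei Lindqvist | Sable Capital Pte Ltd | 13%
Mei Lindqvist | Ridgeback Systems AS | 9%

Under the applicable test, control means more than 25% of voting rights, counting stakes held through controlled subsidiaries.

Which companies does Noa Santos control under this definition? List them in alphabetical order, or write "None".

Noa holds 83% of Rowan, so Noa controls Rowan.
Rowan holds 58% of Sable, so Noa controls Sable.
No other company's threshold is met.

Rowan Marine SRL, Sable Capital Pte Ltd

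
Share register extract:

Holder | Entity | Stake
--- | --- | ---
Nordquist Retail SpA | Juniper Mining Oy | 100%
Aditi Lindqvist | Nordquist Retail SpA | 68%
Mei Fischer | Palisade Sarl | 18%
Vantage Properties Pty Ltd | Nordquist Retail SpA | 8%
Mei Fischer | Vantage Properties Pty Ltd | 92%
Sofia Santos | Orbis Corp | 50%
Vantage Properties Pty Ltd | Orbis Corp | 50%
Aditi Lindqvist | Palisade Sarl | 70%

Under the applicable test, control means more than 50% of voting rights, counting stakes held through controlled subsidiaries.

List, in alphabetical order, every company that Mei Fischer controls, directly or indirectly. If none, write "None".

Mei holds 92% of Vantage, so Mei controls Vantage.
No other company's threshold is met.

Vantage Properties Pty Ltd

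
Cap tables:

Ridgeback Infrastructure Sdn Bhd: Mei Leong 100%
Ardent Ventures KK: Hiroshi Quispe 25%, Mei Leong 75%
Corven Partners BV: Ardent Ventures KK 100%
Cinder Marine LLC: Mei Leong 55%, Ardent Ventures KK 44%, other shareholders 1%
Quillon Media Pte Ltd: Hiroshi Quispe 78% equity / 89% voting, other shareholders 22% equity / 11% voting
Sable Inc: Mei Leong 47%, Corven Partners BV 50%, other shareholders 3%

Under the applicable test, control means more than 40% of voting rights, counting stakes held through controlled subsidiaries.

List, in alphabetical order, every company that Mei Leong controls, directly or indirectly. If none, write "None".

Mei holds 100% of Ridgeback, so Mei controls Ridgeback.
Mei holds 75% of Ardent, so Mei controls Ardent.
Ardent holds 100% of Corven, so Mei controls Corven.
Mei and Ardent together hold 55% + 44% = 99% of Cinder, so Mei controls Cinder.
Mei and Corven together hold 47% + 50% = 97% of Sable, so Mei controls Sable.
No other company's threshold is met.

Ardent Ventures KK, Cinder Marine LLC, Corven Partners BV, Ridgeback Infrastructure Sdn Bhd, Sable Inc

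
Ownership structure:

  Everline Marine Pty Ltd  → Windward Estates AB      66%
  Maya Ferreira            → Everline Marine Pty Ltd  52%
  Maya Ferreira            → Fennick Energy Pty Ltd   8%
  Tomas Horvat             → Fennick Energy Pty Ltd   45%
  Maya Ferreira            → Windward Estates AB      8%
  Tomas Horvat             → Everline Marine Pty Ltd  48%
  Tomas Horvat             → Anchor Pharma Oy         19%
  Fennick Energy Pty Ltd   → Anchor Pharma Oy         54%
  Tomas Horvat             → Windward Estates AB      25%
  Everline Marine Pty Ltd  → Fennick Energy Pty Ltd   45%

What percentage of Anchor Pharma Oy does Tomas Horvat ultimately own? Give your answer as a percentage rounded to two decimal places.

54.96%

Tomas reaches Anchor along 3 paths.
Via Fennick: 45% × 54% = 24.3%.
Via Everline → Fennick: 48% × 45% × 54% = 11.664%.
Direct stake: 19% = 19%.
Total: 24.3% + 11.664% + 19% = 54.964%.
Rounded: 54.96%.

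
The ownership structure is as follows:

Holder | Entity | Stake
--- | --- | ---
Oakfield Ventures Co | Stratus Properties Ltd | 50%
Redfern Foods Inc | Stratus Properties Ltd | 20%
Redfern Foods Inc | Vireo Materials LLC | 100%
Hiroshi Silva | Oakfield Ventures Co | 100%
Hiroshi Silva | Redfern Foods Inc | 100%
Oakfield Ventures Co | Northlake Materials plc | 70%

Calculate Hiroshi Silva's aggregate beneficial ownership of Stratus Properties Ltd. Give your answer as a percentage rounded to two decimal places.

Hiroshi reaches Stratus along 2 paths.
Via Oakfield: 100% × 50% = 50%.
Via Redfern: 100% × 20% = 20%.
Total: 50% + 20% = 70%.
Rounded: 70.00%.

70.00%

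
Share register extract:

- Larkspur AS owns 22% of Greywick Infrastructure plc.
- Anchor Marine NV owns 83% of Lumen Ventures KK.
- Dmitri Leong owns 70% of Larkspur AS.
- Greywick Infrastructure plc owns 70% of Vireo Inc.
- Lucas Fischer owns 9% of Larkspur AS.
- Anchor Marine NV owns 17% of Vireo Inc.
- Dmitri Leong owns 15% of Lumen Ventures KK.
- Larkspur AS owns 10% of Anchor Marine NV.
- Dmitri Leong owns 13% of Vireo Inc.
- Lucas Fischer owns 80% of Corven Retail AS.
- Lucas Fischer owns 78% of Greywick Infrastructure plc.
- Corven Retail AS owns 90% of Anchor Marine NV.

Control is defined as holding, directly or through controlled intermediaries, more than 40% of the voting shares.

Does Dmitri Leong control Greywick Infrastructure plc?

Dmitri holds 70% of Larkspur, so Dmitri controls Larkspur.
In Greywick, Dmitri's side holds only 22%, not > 40%.
So Dmitri does not control Greywick.

No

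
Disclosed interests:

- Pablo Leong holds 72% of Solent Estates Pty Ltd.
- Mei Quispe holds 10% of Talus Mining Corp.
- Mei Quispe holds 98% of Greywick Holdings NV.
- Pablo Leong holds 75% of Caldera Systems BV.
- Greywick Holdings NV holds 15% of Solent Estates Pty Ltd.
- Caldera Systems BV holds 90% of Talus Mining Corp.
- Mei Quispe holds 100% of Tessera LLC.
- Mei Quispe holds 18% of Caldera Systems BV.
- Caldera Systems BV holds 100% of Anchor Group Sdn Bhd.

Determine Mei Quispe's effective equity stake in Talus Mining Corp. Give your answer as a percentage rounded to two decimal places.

26.20%

Mei reaches Talus along 2 paths.
Direct stake: 10% = 10%.
Via Caldera: 18% × 90% = 16.2%.
Total: 10% + 16.2% = 26.2%.
Rounded: 26.20%.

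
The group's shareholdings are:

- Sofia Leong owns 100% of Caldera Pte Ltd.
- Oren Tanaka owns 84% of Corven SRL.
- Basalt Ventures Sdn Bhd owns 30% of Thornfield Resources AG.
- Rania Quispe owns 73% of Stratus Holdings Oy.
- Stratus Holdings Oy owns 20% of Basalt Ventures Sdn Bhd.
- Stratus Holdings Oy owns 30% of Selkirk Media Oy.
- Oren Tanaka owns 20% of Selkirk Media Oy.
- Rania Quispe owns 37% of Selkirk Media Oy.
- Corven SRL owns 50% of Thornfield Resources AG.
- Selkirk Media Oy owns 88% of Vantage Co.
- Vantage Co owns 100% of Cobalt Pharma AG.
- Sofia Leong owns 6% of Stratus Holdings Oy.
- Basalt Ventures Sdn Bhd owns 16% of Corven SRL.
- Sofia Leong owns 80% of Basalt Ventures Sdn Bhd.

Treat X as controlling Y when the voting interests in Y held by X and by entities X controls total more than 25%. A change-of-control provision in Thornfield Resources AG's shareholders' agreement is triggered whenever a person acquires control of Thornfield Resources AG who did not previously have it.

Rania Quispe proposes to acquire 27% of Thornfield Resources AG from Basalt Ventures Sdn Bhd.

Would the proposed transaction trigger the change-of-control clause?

Yes

The purchase adds only to Rania's holdings (Basalt's stake shrinks), so Rania is the only person who could newly come to control Thornfield.
Rania holds 73% of Stratus, so Rania controls Stratus.
Rania and Stratus together hold 37% + 30% = 67% of Selkirk, so Rania controls Selkirk.
Selkirk holds 88% of Vantage, so Rania controls Vantage.
Vantage holds 100% of Cobalt, so Rania controls Cobalt.
Neither Rania nor any entity Rania controls holds any voting interest in Thornfield.
So before the transaction, Rania does not control Thornfield.
After the purchase, Rania holds 27% of Thornfield directly, and Basalt's stake falls to 3%.
Rania holds 27% of Thornfield, so Rania controls Thornfield.
Rania did not control Thornfield before and does after, so the clause is triggered.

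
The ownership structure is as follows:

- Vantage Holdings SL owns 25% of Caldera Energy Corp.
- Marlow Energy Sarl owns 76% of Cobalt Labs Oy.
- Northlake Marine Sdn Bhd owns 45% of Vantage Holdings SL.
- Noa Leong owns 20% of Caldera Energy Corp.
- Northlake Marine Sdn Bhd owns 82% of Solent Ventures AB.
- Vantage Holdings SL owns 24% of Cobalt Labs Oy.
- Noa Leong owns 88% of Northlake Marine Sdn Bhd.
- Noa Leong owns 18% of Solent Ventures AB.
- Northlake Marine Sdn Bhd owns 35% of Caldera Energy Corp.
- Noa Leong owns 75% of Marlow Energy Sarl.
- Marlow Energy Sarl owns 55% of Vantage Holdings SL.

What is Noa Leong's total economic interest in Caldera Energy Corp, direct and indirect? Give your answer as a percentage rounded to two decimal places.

Noa reaches Caldera along 4 paths.
Via Northlake → Vantage: 88% × 45% × 25% = 9.9%.
Via Marlow → Vantage: 75% × 55% × 25% = 10.3125%.
Via Northlake: 88% × 35% = 30.8%.
Direct stake: 20% = 20%.
Total: 9.9% + 10.3125% + 30.8% + 20% = 71.0125%.
Rounded: 71.01%.

71.01%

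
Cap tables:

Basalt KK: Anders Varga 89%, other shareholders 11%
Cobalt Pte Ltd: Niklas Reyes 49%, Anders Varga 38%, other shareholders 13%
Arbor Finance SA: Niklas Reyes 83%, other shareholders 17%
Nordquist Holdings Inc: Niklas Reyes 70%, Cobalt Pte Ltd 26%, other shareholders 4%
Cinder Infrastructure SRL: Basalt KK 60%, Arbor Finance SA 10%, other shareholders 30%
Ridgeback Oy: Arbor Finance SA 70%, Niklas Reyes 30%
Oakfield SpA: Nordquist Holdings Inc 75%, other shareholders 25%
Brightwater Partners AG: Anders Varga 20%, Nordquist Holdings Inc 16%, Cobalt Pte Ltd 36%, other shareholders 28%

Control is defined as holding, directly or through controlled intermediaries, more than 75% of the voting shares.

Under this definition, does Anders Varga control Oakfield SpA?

Anders holds 89% of Basalt, so Anders controls Basalt.
Neither Anders nor any entity Anders controls holds any voting interest in Oakfield.
So Anders does not control Oakfield.

No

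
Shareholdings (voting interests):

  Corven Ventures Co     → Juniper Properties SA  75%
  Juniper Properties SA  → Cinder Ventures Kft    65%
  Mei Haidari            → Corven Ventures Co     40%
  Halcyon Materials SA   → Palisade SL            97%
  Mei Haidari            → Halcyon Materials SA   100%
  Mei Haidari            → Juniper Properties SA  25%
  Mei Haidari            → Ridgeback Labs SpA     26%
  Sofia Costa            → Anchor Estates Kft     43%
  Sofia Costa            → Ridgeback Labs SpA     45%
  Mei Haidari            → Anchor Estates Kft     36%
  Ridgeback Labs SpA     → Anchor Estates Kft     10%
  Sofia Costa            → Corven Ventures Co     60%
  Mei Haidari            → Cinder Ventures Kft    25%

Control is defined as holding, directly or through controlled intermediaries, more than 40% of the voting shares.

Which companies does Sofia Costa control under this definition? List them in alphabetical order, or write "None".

Anchor Estates Kft, Cinder Ventures Kft, Corven Ventures Co, Juniper Properties SA, Ridgeback Labs SpA

Sofia holds 60% of Corven, so Sofia controls Corven.
Sofia holds 45% of Ridgeback, so Sofia controls Ridgeback.
Corven holds 75% of Juniper, so Sofia controls Juniper.
Ridgeback and Sofia together hold 10% + 43% = 53% of Anchor, so Sofia controls Anchor.
Juniper holds 65% of Cinder, so Sofia controls Cinder.
No other company's threshold is met.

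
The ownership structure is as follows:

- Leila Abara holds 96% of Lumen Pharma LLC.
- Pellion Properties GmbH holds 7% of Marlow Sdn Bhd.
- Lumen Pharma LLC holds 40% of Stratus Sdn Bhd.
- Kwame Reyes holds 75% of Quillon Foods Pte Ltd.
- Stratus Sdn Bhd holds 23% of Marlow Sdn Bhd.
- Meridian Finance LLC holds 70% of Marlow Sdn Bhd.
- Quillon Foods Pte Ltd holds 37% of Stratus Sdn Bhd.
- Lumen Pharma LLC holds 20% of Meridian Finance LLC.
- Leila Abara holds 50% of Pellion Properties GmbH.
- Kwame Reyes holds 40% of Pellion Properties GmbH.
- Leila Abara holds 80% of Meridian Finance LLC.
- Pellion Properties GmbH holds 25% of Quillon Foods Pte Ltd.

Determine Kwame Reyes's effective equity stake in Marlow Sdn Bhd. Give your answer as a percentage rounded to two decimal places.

Kwame reaches Marlow along 3 paths.
Via Pellion: 40% × 7% = 2.8%.
Via Pellion → Quillon → Stratus: 40% × 25% × 37% × 23% = 0.851%.
Via Quillon → Stratus: 75% × 37% × 23% = 6.3825%.
Total: 2.8% + 0.851% + 6.3825% = 10.0335%.
Rounded: 10.03%.

10.03%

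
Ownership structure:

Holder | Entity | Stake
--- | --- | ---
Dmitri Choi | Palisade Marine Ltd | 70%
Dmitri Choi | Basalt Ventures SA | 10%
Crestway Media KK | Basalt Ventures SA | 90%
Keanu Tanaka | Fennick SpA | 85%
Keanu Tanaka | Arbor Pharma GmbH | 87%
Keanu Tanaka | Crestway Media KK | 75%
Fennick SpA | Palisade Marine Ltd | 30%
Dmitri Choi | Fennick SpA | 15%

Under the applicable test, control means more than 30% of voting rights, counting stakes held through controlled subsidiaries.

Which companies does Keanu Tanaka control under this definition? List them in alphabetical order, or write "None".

Arbor Pharma GmbH, Basalt Ventures SA, Crestway Media KK, Fennick SpA

Keanu holds 75% of Crestway, so Keanu controls Crestway.
Keanu holds 85% of Fennick, so Keanu controls Fennick.
Crestway holds 90% of Basalt, so Keanu controls Basalt.
Keanu holds 87% of Arbor, so Keanu controls Arbor.
No other company's threshold is met.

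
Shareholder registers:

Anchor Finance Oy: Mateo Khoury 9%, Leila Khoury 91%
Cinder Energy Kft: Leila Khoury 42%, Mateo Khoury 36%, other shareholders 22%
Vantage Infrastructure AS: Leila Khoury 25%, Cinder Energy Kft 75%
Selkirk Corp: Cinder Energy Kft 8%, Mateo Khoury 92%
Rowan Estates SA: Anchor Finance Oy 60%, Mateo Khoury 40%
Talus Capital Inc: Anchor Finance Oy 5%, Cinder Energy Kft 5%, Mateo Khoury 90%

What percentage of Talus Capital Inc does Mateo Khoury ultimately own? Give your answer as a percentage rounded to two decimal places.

Mateo reaches Talus along 3 paths.
Via Anchor: 9% × 5% = 0.45%.
Via Cinder: 36% × 5% = 1.8%.
Direct stake: 90% = 90%.
Total: 0.45% + 1.8% + 90% = 92.25%.

92.25%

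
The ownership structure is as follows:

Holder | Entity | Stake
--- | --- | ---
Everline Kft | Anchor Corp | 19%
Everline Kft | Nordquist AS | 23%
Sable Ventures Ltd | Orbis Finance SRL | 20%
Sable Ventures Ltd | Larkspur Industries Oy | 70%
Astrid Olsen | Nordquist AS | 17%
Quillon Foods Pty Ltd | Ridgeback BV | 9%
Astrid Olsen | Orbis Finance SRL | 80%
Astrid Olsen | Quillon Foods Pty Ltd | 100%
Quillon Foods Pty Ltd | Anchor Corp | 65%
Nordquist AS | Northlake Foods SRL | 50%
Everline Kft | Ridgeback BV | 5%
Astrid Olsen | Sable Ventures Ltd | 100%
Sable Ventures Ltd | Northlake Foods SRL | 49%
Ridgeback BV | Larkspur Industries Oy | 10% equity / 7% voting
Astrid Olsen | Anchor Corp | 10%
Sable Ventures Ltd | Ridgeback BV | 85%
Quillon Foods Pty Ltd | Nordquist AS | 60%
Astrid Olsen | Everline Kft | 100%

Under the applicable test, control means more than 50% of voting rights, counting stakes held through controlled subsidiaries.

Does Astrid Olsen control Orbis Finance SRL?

Astrid holds 100% of Sable, so Astrid controls Sable.
Astrid and Sable together hold 80% + 20% = 100% of Orbis, so Astrid controls Orbis.

Yes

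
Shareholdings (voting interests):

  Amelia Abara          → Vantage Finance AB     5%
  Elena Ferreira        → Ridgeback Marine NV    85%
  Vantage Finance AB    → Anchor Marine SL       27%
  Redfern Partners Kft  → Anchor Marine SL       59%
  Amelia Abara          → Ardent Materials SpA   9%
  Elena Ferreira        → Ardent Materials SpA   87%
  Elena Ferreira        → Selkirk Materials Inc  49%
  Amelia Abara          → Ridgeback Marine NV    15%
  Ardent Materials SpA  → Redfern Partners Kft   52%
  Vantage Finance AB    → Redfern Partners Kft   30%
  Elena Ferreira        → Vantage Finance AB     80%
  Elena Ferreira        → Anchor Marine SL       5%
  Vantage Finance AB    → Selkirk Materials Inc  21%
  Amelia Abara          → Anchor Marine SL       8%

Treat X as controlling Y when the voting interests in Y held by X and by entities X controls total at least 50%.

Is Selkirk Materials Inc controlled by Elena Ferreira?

Yes

Elena holds 80% of Vantage, so Elena controls Vantage.
Vantage and Elena together hold 21% + 49% = 70% of Selkirk, so Elena controls Selkirk.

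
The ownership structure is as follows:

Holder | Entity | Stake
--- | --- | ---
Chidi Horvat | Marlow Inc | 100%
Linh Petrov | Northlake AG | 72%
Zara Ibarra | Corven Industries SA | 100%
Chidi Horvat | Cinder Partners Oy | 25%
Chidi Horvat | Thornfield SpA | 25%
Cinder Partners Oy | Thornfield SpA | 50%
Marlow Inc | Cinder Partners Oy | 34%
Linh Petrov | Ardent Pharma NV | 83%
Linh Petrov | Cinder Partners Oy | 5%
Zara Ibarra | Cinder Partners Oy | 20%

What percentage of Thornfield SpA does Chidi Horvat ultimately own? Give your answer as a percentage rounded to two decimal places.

Chidi reaches Thornfield along 3 paths.
Via Cinder: 25% × 50% = 12.5%.
Via Marlow → Cinder: 100% × 34% × 50% = 17%.
Direct stake: 25% = 25%.
Total: 12.5% + 17% + 25% = 54.5%.
Rounded: 54.50%.

54.50%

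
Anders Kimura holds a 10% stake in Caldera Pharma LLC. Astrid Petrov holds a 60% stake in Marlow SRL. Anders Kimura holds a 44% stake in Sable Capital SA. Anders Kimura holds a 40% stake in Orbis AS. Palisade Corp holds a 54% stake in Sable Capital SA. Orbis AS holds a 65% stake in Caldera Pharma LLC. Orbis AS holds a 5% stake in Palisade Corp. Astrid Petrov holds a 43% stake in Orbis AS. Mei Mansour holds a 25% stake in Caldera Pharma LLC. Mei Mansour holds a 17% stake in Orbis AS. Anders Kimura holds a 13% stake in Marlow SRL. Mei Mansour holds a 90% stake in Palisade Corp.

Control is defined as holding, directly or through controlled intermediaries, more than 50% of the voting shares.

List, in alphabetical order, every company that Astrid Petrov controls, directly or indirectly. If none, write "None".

Marlow SRL

Astrid holds 60% of Marlow, so Astrid controls Marlow.
No other company's threshold is met.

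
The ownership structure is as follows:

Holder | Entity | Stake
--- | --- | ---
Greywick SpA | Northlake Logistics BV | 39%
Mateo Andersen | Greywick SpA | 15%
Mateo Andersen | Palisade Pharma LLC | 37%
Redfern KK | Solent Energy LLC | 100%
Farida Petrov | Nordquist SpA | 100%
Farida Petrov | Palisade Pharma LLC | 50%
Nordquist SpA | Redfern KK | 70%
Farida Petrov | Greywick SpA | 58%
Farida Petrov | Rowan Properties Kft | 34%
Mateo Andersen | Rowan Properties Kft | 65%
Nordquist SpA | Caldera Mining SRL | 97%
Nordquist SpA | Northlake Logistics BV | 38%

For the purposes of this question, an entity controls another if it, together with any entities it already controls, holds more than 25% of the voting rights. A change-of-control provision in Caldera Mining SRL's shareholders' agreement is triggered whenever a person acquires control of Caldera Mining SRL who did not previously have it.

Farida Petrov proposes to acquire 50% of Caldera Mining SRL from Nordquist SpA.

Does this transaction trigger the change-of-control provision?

No

The purchase adds only to Farida's holdings (Nordquist's stake shrinks), so Farida is the only person who could newly come to control Caldera.
Farida holds 100% of Nordquist, so Farida controls Nordquist.
Nordquist holds 97% of Caldera, so Farida controls Caldera.
So Farida already controls Caldera before the transaction.
After the purchase, Farida holds 50% of Caldera directly, and Nordquist's stake falls to 47%.
Farida controlled Caldera already, so this is not a new person acquiring control; every other person's position is unchanged or reduced.
No new person acquires control, so the clause is not triggered.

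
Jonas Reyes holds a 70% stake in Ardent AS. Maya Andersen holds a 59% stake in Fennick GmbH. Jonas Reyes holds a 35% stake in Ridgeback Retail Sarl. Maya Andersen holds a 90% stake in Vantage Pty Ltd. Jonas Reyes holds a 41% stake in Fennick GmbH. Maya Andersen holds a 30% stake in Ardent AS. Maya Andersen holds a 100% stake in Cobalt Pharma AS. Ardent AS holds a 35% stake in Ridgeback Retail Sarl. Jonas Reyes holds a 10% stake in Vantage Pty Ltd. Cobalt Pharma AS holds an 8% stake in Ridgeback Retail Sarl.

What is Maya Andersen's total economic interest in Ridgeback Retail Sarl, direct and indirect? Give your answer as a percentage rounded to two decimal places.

Maya reaches Ridgeback along 2 paths.
Via Ardent: 30% × 35% = 10.5%.
Via Cobalt: 100% × 8% = 8%.
Total: 10.5% + 8% = 18.5%.
Rounded: 18.50%.

18.50%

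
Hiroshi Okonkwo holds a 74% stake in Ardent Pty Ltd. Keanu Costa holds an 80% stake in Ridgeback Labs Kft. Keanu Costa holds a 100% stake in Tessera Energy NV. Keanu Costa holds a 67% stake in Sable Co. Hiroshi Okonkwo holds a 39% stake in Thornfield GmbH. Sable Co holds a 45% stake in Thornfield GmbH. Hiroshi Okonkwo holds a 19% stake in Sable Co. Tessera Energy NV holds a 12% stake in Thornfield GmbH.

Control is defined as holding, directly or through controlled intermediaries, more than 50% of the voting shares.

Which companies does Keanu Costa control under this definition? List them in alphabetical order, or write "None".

Ridgeback Labs Kft, Sable Co, Tessera Energy NV, Thornfield GmbH

Keanu holds 100% of Tessera, so Keanu controls Tessera.
Keanu holds 67% of Sable, so Keanu controls Sable.
Keanu holds 80% of Ridgeback, so Keanu controls Ridgeback.
Tessera and Sable together hold 12% + 45% = 57% of Thornfield, so Keanu controls Thornfield.
No other company's threshold is met.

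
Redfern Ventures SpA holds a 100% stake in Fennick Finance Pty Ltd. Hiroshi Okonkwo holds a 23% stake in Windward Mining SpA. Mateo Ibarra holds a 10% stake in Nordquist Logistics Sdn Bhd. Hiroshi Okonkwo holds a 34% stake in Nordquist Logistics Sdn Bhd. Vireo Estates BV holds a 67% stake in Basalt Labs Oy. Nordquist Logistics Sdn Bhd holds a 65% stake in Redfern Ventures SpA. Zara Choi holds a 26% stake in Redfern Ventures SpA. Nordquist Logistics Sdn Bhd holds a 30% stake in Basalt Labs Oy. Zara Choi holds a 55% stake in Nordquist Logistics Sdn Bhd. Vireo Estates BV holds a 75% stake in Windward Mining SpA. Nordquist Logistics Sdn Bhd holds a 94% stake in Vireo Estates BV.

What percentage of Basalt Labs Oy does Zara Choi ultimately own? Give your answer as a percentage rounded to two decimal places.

51.14%

Zara reaches Basalt along 2 paths.
Via Nordquist: 55% × 30% = 16.5%.
Via Nordquist → Vireo: 55% × 94% × 67% = 34.639%.
Total: 16.5% + 34.639% = 51.139%.
Rounded: 51.14%.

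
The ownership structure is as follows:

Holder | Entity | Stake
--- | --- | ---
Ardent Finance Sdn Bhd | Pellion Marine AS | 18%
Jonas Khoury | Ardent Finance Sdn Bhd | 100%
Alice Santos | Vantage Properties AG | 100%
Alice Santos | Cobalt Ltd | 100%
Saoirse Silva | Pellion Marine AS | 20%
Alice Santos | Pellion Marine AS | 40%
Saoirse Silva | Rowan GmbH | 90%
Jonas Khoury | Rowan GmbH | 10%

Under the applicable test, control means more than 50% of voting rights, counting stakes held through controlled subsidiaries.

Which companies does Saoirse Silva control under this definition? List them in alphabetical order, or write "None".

Saoirse holds 90% of Rowan, so Saoirse controls Rowan.
No other company's threshold is met.

Rowan GmbH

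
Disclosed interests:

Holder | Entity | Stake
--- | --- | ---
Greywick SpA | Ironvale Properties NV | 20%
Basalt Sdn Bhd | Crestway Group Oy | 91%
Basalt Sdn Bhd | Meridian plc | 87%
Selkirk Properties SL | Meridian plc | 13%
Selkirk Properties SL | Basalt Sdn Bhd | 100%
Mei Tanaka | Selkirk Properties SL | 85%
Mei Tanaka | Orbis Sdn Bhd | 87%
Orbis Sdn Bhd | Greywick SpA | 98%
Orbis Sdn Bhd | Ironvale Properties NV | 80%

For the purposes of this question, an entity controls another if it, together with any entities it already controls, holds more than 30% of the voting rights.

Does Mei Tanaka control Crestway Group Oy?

Yes

Mei holds 85% of Selkirk, so Mei controls Selkirk.
Selkirk holds 100% of Basalt, so Mei controls Basalt.
Basalt holds 91% of Crestway, so Mei controls Crestway.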